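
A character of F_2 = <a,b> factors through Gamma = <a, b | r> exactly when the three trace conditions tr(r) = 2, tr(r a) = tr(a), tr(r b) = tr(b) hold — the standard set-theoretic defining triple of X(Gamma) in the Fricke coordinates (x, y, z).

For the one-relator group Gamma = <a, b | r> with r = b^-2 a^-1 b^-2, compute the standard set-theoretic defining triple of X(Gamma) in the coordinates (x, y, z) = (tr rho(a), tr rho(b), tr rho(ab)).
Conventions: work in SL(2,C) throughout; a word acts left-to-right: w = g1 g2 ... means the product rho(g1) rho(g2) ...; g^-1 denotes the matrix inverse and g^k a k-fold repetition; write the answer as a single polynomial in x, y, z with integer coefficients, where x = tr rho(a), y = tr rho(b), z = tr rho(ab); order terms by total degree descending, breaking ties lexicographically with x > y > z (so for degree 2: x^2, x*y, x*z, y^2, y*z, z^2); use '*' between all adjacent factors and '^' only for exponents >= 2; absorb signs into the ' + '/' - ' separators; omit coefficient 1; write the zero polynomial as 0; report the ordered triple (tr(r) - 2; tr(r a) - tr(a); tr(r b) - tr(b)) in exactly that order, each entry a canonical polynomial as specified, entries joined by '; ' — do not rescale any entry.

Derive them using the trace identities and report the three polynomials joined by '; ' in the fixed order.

so trace(b^-1) = trace(b) = y
trace(b^-2) = trace(b^-1) trace(b) - trace(1) = y^2 - 2
trace(b^-1 a) = trace(a) trace(b) - trace(a b) = x*y - z
trace(b^-2 a) = trace(b^-1 a) trace(b) - trace(b^-1 a b) = x*y^2 - y*z - x
so trace(b^-2 a^-1) = trace(b^-2) trace(a) - trace(b^-2 a) = y*z - x
so trace(b^-3 a^-1) = trace(b^-2 a^-1) trace(b) - trace(b^-2 a^-1 b) = y^2*z - x*y - z
reduce: trace(b^-2 a^-1 b^-2) = trace(b^-3 a^-1) trace(b) - trace(b^-3 a^-1 b) = y^3*z - x*y^2 - 2*y*z + x
trace(b^-2 a b^-1) = trace(b^-2 a) trace(b) - trace(b^-2 a b) = x*y^3 - y^2*z - 2*x*y + z
reduce: trace(b^-2 a b^-2) = trace(b^-2 a b^-1) trace(b) - trace(b^-2 a) = x*y^4 - y^3*z - 3*x*y^2 + 2*y*z + x
reduce: trace(a^2) = trace(a) trace(a) - trace(1) = x^2 - 2
trace(a^2 b) = trace(a) trace(b a) - trace(b) = x*z - y
so trace(a b^-1 a) = trace(a^2) trace(b) - trace(a^2 b) = x^2*y - x*z - y
trace(a b a b) = trace(a b) trace(a b) - trace(1) = z^2 - 2
so trace(a b^-1 a b) = trace(a b a) trace(b) - trace(a b a b) = x*y*z - y^2 - z^2 + 2
reduce: trace(a b^-1 a b^-1) = trace(a b^-1 a) trace(b) - trace(a b^-1 a b) = x^2*y^2 - 2*x*y*z + z^2 - 2
trace(b^-1 a b^-2 a) = trace(a b^-1 a b^-1) trace(b) - trace(a b^-1 a) = x^2*y^3 - 2*x*y^2*z - x^2*y + y*z^2 + x*z - y
so trace(a b^-2 a) = trace(a^2 b^-1) trace(b) - trace(a^2) = x^2*y^2 - x*y*z - x^2 - y^2 + 2
so trace(b^-2 a b^-2 a) = trace(b^-1 a b^-2 a) trace(b) - trace(b^-1 a b^-2 a b) = x^2*y^4 - 2*x*y^3*z - 2*x^2*y^2 + y^2*z^2 + 2*x*y*z + x^2 - 2
trace(b^-2 a^-1 b^-2 a) = trace(b^-2 a b^-2) trace(a) - trace(b^-2 a b^-2 a) = x*y^3*z - x^2*y^2 - y^2*z^2 + 2
assemble the triple (trace(r) - 2; trace(r a) - x; trace(r b) - y)

y^3*z - x*y^2 - 2*y*z + x - 2; x*y^3*z - x^2*y^2 - y^2*z^2 - x + 2; y^2*z - x*y - y - z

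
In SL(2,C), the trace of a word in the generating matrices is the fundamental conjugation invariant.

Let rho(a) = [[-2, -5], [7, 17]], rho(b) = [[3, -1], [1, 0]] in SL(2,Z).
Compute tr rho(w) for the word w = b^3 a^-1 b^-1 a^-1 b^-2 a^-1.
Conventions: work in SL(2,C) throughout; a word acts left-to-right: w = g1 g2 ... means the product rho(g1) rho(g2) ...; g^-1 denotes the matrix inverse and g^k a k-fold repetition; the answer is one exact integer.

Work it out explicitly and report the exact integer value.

572118

rho(b) = [[3, -1], [1, 0]]
... * rho(b) = [[3, -1], [1, 0]]  ->  [[8, -3], [3, -1]]
... * rho(b) = [[3, -1], [1, 0]]  ->  [[21, -8], [8, -3]]
... * rho(a^-1) = [[17, 5], [-7, -2]]  ->  [[413, 121], [157, 46]]
... * rho(b^-1) = [[0, 1], [-1, 3]]  ->  [[-121, 776], [-46, 295]]
... * rho(a^-1) = [[17, 5], [-7, -2]]  ->  [[-7489, -2157], [-2847, -820]]
... * rho(b^-1) = [[0, 1], [-1, 3]]  ->  [[2157, -13960], [820, -5307]]
... * rho(b^-1) = [[0, 1], [-1, 3]]  ->  [[13960, -39723], [5307, -15101]]
... * rho(a^-1) = [[17, 5], [-7, -2]]  ->  [[515381, 149246], [195926, 56737]]
tr = 515381 + 56737 = 572118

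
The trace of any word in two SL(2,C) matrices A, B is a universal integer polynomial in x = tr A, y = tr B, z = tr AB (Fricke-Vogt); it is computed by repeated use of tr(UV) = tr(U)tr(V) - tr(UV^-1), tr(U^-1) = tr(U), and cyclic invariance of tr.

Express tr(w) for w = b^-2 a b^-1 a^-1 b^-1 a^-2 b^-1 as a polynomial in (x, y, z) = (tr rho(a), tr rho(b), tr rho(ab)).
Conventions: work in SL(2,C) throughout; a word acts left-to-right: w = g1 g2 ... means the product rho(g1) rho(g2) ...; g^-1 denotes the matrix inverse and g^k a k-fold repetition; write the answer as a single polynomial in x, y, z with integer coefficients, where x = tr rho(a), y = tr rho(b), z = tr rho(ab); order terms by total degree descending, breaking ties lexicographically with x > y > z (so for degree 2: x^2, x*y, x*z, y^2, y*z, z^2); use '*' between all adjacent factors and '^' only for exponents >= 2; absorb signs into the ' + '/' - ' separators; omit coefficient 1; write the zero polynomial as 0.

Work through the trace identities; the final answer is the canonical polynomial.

x^2*y^3*z^2 - x^3*y^2*z - x*y^4*z - x*y^2*z^3 - x^2*y*z^2 + y^3*z^2 + x^3*z + 4*x*y^2*z + x*z^3 - y^3 - 2*y*z^2 - 3*x*z + 3*y

tr(b^-1) = tr(b) = y
tr(b^-2) = tr(b^-1) tr(b) - tr(1)   [inverse elimination on b] = y^2 - 2
tr(a b a) = tr(a) tr(b a) - tr(b)   [square of a] = x*z - y
tr(a b a b) = tr(a b) tr(a b) - tr(1)   [split at a repeated a] = z^2 - 2
so tr(b a b^-1 a) = tr(a b a) tr(b) - tr(a b a b)   [inverse elimination on b] = x*y*z - y^2 - z^2 + 2
tr(a^-1 b a b^-1) = tr(b a b^-1) tr(a) - tr(b a b^-1 a)   [inverse elimination on a] = -x*y*z + x^2 + y^2 + z^2 - 2
so tr(a b^-2 a^-1 b) = tr(a^-1 b a b^-1) tr(b) - tr(a^-1 b a)   [inverse elimination on b] = -x*y^2*z + x^2*y + y^3 + y*z^2 - 3*y
reduce: tr(a b^-2 a^-1 b^-1) = tr(a b^-2 a^-1) tr(b) - tr(a b^-2 a^-1 b)   [inverse elimination on b] = x*y^2*z - x^2*y - y*z^2 + y
tr(a^-1 b^-2 a b^-2) = tr(a b^-2 a^-1 b^-1) tr(b) - tr(a b^-2 a^-1)   [inverse elimination on b] = x*y^3*z - x^2*y^2 - y^2*z^2 + 2
tr(b^-1 a) = tr(a) tr(b) - tr(a b)   [inverse elimination on b] = x*y - z
tr(b^-2 a) = tr(b^-1 a) tr(b) - tr(b^-1 a b)   [inverse elimination on b] = x*y^2 - y*z - x
so tr(b^-2 a b^-1) = tr(b^-2 a) tr(b) - tr(b^-2 a b)   [inverse elimination on b] = x*y^3 - y^2*z - 2*x*y + z
tr(b^-2 a b^-2) = tr(b^-2 a b^-1) tr(b) - tr(b^-2 a)   [inverse elimination on b] = x*y^4 - y^3*z - 3*x*y^2 + 2*y*z + x
tr(a b^-2 a^-2 b^-2) = tr(a^-1 b^-2 a b^-2) tr(a) - tr(a^-1 b^-2 a b^-2 a)   [inverse elimination on a] = x^2*y^3*z - x^3*y^2 - x*y^4 - x*y^2*z^2 + y^3*z + 3*x*y^2 - 2*y*z + x
tr(a b^-2 a^-2 b^-1) = tr(a^-1 b^-1 a b^-2) tr(a) - tr(a^-1 b^-1 a b^-2 a)   [inverse elimination on a] = x^2*y^2*z - x^3*y - x*y^3 - x*y*z^2 + y^2*z + 3*x*y - z
so tr(b^-1 a^-2 b^-3 a b^-1) = tr(a b^-2 a^-2 b^-2) tr(b) - tr(a b^-2 a^-2 b^-1)   [inverse elimination on b] = x^2*y^4*z - x^3*y^3 - x*y^5 - x*y^3*z^2 - x^2*y^2*z + y^4*z + x^3*y + 4*x*y^3 + x*y*z^2 - 3*y^2*z - 2*x*y + z
so tr(a^2) = tr(a) tr(a) - tr(1)   [square of a] = x^2 - 2
so tr(b^-1 a^2) = tr(a^2) tr(b) - tr(a^2 b)   [inverse elimination on b] = x^2*y - x*z - y
reduce: tr(a b^-2 a) = tr(b^-1 a^2) tr(b) - tr(b^-1 a^2 b)   [inverse elimination on b] = x^2*y^2 - x*y*z - x^2 - y^2 + 2
tr(a b^-2 a b) = tr(b^-1 a b a) tr(b) - tr(b^-1 a b a b)   [inverse elimination on b] = x*y^2*z - y^3 - y*z^2 - x*z + 3*y
tr(b^-1 a b^-1 a b^-1) = tr(a b^-2 a) tr(b) - tr(a b^-2 a b)   [inverse elimination on b] = x^2*y^3 - 2*x*y^2*z - x^2*y + y*z^2 + x*z - y
so tr(a^3) = tr(a) tr(a^2) - tr(a)   [square of a] = x^3 - 3*x
reduce: tr(a^3 b) = tr(a) tr(b a^2) - tr(b a)   [square of a] = x^2*z - x*y - z
tr(a b^-1 a^2) = tr(a^3) tr(b) - tr(a^3 b)   [inverse elimination on b] = x^3*y - x^2*z - 2*x*y + z
tr(b a b) = tr(b) tr(a b) - tr(a)   [square of b] = y*z - x
tr(a^2 b a b) = tr(a) tr(b a b a) - tr(b a b)   [square of a] = x*z^2 - y*z - x
so tr(a b^-1 a^2 b) = tr(a^2 b a) tr(b) - tr(a^2 b a b)   [inverse elimination on b] = x^2*y*z - x*y^2 - x*z^2 + x
tr(a b^-1 a b^-1 a) = tr(a b^-1 a^2) tr(b) - tr(a b^-1 a^2 b)   [inverse elimination on b] = x^3*y^2 - 2*x^2*y*z - x*y^2 + x*z^2 + y*z - x
tr(a b^-1 a b a) = tr(a b a^2) tr(b) - tr(a b a^2 b)   [inverse elimination on b] = x^2*y*z - x*y^2 - x*z^2 + x
reduce: tr(a b a b a b) = tr(b a b a) tr(b a) - tr(a b)   [split at a repeated b] = z^3 - 3*z
tr(a b^-1 a b a b) = tr(a b a b a) tr(b) - tr(a b a b a b)   [inverse elimination on b] = x*y*z^2 - y^2*z - z^3 - x*y + 3*z
tr(a b^-1 a b^-1 a b) = tr(a b^-1 a b a) tr(b) - tr(a b^-1 a b a b)   [inverse elimination on b] = x^2*y^2*z - x*y^3 - 2*x*y*z^2 + y^2*z + z^3 + 2*x*y - 3*z
tr(b^-1 a b^-1 a b^-1 a) = tr(a b^-1 a b^-1 a) tr(b) - tr(a b^-1 a b^-1 a b)   [inverse elimination on b] = x^3*y^3 - 3*x^2*y^2*z + 3*x*y*z^2 - z^3 - 3*x*y + 3*z
reduce: tr(b^-1 a b^-1 a b^-1 a^-1) = tr(b^-1 a b^-1 a b^-1) tr(a) - tr(b^-1 a b^-1 a b^-1 a)   [inverse elimination on a] = x^2*y^2*z - x^3*y - 2*x*y*z^2 + x^2*z + z^3 + 2*x*y - 3*z
so tr(b^-1 a b^-1 a b^-1 a^-2) = tr(b^-1 a b^-1 a b^-1 a^-1) tr(a) - tr(b^-1 a b^-1 a b^-1)   [inverse elimination on a] = x^3*y^2*z - x^4*y - x^2*y^3 - 2*x^2*y*z^2 + x^3*z + 2*x*y^2*z + x*z^3 + 3*x^2*y - y*z^2 - 4*x*z + y
tr(b^-1 a b^-1 a^-1) = tr(a b^-1 a^-1) tr(b) - tr(a b^-1 a^-1 b)   [inverse elimination on b] = x*y*z - x^2 - z^2 + 2
reduce: tr(b^-1 a b^-1 a b^-1 a^-2 b^-1) = tr(b^-1 a b^-1 a b^-1 a^-2) tr(b) - tr(b^-1 a b^-1 a b^-1 a^-2 b)   [inverse elimination on b] = x^3*y^3*z - x^4*y^2 - x^2*y^4 - 2*x^2*y^2*z^2 + x^3*y*z + 2*x*y^3*z + x*y*z^3 + 3*x^2*y^2 - y^2*z^2 - 5*x*y*z + x^2 + y^2 + z^2 - 2
so tr(b^-1 a^-2 b^-3 a b^-1 a) = tr(b^-1 a b^-1 a b^-1 a^-2 b^-1) tr(b) - tr(b^-1 a b^-1 a b^-1 a^-2)   [inverse elimination on b] = x^3*y^4*z - x^4*y^3 - x^2*y^5 - 2*x^2*y^3*z^2 + 2*x*y^4*z + x*y^2*z^3 + x^4*y + 4*x^2*y^3 + 2*x^2*y*z^2 - y^3*z^2 - x^3*z - 7*x*y^2*z - x*z^3 - 2*x^2*y + y^3 + 2*y*z^2 + 4*x*z - 3*y
tr(b^-2 a b^-1 a^-1 b^-1 a^-2 b^-1) = tr(b^-1 a^-2 b^-3 a b^-1) tr(a) - tr(b^-1 a^-2 b^-3 a b^-1 a)   [inverse elimination on a] = x^2*y^3*z^2 - x^3*y^2*z - x*y^4*z - x*y^2*z^3 - x^2*y*z^2 + y^3*z^2 + x^3*z + 4*x*y^2*z + x*z^3 - y^3 - 2*y*z^2 - 3*x*z + 3*y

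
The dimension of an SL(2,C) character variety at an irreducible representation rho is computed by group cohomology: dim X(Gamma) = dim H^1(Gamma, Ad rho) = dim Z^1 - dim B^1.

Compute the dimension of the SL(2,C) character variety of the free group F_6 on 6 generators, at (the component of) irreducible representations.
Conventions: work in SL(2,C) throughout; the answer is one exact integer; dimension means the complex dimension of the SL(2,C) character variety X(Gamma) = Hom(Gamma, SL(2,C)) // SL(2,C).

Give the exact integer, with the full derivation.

15

Here Gamma is free of rank 6 — no relator constrains a cocycle.
So Z^1 = (sl_2)^6 in full: dim Z^1 = 18.
Irreducibility makes the coboundary map sl_2 -> Z^1 injective (trivial centralizer), so dim B^1 = 3.
dim X = dim H^1 = dim Z^1 - dim B^1 = 18 - 3 = 15.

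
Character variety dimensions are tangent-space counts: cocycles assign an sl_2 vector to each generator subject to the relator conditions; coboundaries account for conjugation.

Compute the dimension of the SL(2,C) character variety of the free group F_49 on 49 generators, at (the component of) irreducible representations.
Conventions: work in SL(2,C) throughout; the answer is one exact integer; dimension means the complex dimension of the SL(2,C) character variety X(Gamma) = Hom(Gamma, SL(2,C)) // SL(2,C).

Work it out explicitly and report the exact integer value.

144

Here Gamma is free of rank 49 — no relator constrains a cocycle.
So Z^1 = (sl_2)^49 in full: dim Z^1 = 147.
dim B^1 = 3: the coboundary map is injective because an irreducible image has centralizer 0 in sl_2.
dim H^1 = 147 - 3 = 144, which is dim X.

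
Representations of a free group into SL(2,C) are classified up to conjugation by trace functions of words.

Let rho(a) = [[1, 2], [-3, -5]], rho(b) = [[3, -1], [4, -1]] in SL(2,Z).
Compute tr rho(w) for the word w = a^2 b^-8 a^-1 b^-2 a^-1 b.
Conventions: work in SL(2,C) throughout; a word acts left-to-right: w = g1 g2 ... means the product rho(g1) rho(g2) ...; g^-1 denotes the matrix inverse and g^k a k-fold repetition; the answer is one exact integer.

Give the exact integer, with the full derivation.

-718380

rho(a) = [[1, 2], [-3, -5]]
... * rho(a) = [[1, 2], [-3, -5]]  ->  [[-5, -8], [12, 19]]
... * rho(b^-1) = [[-1, 1], [-4, 3]]  ->  [[37, -29], [-88, 69]]
... * rho(b^-1) = [[-1, 1], [-4, 3]]  ->  [[79, -50], [-188, 119]]
... * rho(b^-1) = [[-1, 1], [-4, 3]]  ->  [[121, -71], [-288, 169]]
... * rho(b^-1) = [[-1, 1], [-4, 3]]  ->  [[163, -92], [-388, 219]]
... * rho(b^-1) = [[-1, 1], [-4, 3]]  ->  [[205, -113], [-488, 269]]
... * rho(b^-1) = [[-1, 1], [-4, 3]]  ->  [[247, -134], [-588, 319]]
... * rho(b^-1) = [[-1, 1], [-4, 3]]  ->  [[289, -155], [-688, 369]]
... * rho(b^-1) = [[-1, 1], [-4, 3]]  ->  [[331, -176], [-788, 419]]
... * rho(a^-1) = [[-5, -2], [3, 1]]  ->  [[-2183, -838], [5197, 1995]]
... * rho(b^-1) = [[-1, 1], [-4, 3]]  ->  [[5535, -4697], [-13177, 11182]]
... * rho(b^-1) = [[-1, 1], [-4, 3]]  ->  [[13253, -8556], [-31551, 20369]]
... * rho(a^-1) = [[-5, -2], [3, 1]]  ->  [[-91933, -35062], [218862, 83471]]
... * rho(b) = [[3, -1], [4, -1]]  ->  [[-416047, 126995], [990470, -302333]]
tr = -416047 + -302333 = -718380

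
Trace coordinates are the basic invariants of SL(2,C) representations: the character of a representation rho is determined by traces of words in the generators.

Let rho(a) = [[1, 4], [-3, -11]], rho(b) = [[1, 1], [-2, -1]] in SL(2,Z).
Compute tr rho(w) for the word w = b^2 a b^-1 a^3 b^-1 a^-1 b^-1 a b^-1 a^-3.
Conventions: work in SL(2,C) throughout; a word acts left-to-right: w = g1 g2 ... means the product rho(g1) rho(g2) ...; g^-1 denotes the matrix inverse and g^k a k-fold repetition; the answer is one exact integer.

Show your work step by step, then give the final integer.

rho(b) = [[1, 1], [-2, -1]]
... * rho(b) = [[1, 1], [-2, -1]]  ->  [[-1, 0], [0, -1]]
... * rho(a) = [[1, 4], [-3, -11]]  ->  [[-1, -4], [3, 11]]
... * rho(b^-1) = [[-1, -1], [2, 1]]  ->  [[-7, -3], [19, 8]]
... * rho(a) = [[1, 4], [-3, -11]]  ->  [[2, 5], [-5, -12]]
... * rho(a) = [[1, 4], [-3, -11]]  ->  [[-13, -47], [31, 112]]
... * rho(a) = [[1, 4], [-3, -11]]  ->  [[128, 465], [-305, -1108]]
... * rho(b^-1) = [[-1, -1], [2, 1]]  ->  [[802, 337], [-1911, -803]]
... * rho(a^-1) = [[-11, -4], [3, 1]]  ->  [[-7811, -2871], [18612, 6841]]
... * rho(b^-1) = [[-1, -1], [2, 1]]  ->  [[2069, 4940], [-4930, -11771]]
... * rho(a) = [[1, 4], [-3, -11]]  ->  [[-12751, -46064], [30383, 109761]]
... * rho(b^-1) = [[-1, -1], [2, 1]]  ->  [[-79377, -33313], [189139, 79378]]
... * rho(a^-1) = [[-11, -4], [3, 1]]  ->  [[773208, 284195], [-1842395, -677178]]
... * rho(a^-1) = [[-11, -4], [3, 1]]  ->  [[-7652703, -2808637], [18234811, 6692402]]
... * rho(a^-1) = [[-11, -4], [3, 1]]  ->  [[75753822, 27802175], [-180505715, -66246842]]
tr = 75753822 + -66246842 = 9506980

9506980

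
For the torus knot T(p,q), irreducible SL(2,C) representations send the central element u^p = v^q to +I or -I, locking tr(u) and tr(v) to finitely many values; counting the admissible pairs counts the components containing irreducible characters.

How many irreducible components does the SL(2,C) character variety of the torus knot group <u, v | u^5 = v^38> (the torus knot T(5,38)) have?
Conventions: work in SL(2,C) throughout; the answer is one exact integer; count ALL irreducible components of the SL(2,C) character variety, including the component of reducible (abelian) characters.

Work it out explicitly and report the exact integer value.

Gamma = < u, v | u^5 = v^38 > (torus knot T(5,38)); the central element u^5 = v^38 acts as +I or -I in any irreducible SL(2,C) representation.
So on each irreducible component the traces are pinned: tr(u) = 2*cos(pi*alpha/5) with 1 <= alpha <= 4, tr(v) = 2*cos(pi*beta/38) with 1 <= beta <= 37.
The two central values (-1)^alpha I and (-1)^beta I must be the same matrix, so alpha and beta share a parity.
Enumerate parity-matched pairs: 2*19 odd-odd plus 2*18 even-even gives 74.
That is 74 components of irreducible characters, and with the reducible (abelian) component the total is 75.

75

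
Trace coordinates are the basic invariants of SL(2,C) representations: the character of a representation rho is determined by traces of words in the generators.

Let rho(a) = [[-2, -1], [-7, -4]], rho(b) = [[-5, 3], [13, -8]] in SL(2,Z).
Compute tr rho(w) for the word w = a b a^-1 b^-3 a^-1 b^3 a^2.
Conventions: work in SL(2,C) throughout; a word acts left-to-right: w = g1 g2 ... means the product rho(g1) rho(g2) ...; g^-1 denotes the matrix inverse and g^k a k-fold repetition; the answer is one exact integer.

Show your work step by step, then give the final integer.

rho(a) = [[-2, -1], [-7, -4]]
... * rho(b) = [[-5, 3], [13, -8]]  ->  [[-3, 2], [-17, 11]]
... * rho(a^-1) = [[-4, 1], [7, -2]]  ->  [[26, -7], [145, -39]]
... * rho(b^-1) = [[-8, -3], [-13, -5]]  ->  [[-117, -43], [-653, -240]]
... * rho(b^-1) = [[-8, -3], [-13, -5]]  ->  [[1495, 566], [8344, 3159]]
... * rho(b^-1) = [[-8, -3], [-13, -5]]  ->  [[-19318, -7315], [-107819, -40827]]
... * rho(a^-1) = [[-4, 1], [7, -2]]  ->  [[26067, -4688], [145487, -26165]]
... * rho(b) = [[-5, 3], [13, -8]]  ->  [[-191279, 115705], [-1067580, 645781]]
... * rho(b) = [[-5, 3], [13, -8]]  ->  [[2460560, -1499477], [13733053, -8368988]]
... * rho(b) = [[-5, 3], [13, -8]]  ->  [[-31796001, 19377496], [-177462109, 108151063]]
... * rho(a) = [[-2, -1], [-7, -4]]  ->  [[-72050470, -45713983], [-402133223, -255142143]]
... * rho(a) = [[-2, -1], [-7, -4]]  ->  [[464098821, 254906402], [2590261447, 1422701795]]
tr = 464098821 + 1422701795 = 1886800616

1886800616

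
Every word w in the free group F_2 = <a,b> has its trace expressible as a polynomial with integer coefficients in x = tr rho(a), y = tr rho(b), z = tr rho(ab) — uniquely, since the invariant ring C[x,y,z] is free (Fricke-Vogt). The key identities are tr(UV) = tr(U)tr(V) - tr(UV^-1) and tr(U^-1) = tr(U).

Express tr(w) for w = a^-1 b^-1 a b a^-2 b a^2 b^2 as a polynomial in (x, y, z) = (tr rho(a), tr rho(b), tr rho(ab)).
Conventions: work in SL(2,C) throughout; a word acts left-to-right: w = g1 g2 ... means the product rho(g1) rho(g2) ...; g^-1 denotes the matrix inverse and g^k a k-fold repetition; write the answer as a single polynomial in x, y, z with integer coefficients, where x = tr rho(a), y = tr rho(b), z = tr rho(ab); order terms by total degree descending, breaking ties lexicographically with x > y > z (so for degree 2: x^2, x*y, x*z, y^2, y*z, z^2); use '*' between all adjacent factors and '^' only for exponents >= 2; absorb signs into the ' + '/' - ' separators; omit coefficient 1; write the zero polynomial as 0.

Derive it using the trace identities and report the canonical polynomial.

so tr(a b a b) = tr(a b) * tr(a b) - tr(1) = z^2 - 2
so tr(a b a) = tr(a) * tr(b a) - tr(b) = x*z - y
tr(b a b^2 a) = tr(b) * tr(a b a b) - tr(a b a) = y*z^2 - x*z - y
so tr(b a b) = tr(b) * tr(a b) - tr(a) = y*z - x
tr(b a b^2) = tr(b) * tr(b a b) - tr(b a) = y^2*z - x*y - z
tr(b a^2 b a b) = tr(a) * tr(b a b^2 a) - tr(b a b^2) = x*y*z^2 - x^2*z - y^2*z + z
reduce: tr(b a b a b a) = tr(a b a b) * tr(a b) - tr(b a) = z^3 - 3*z
reduce: tr(b a^2 b a b a) = tr(a) * tr(b a b a b a) - tr(b a b a b) = x*z^3 - y*z^2 - 2*x*z + y
tr(a^-1 b a^2 b a b) = tr(b a^2 b a b) * tr(a) - tr(b a^2 b a b a) = x^2*y*z^2 - x^3*z - x*y^2*z - x*z^3 + y*z^2 + 3*x*z - y
tr(a b a^-2 b a^2 b) = tr(a^-1 b a^2 b a b) * tr(a) - tr(a^-1 b a^2 b a b a) = x^3*y*z^2 - x^4*z - x^2*y^2*z - x^2*z^3 + 4*x^2*z + y^2*z - x*y - z
reduce: tr(a^2 b^2 a b) = tr(a) * tr(b^2 a b a) - tr(b^2 a b) = x*y*z^2 - x^2*z - y^2*z + z
reduce: tr(b^2) = tr(b) * tr(b) - tr(1) = y^2 - 2
so tr(b^2 a^2) = tr(a) * tr(b^2 a) - tr(b^2) = x*y*z - x^2 - y^2 + 2
tr(a^2 b^2 a) = tr(a) * tr(b^2 a^2) - tr(b^2 a) = x^2*y*z - x^3 - x*y^2 - y*z + 3*x
tr(b^2 a^2 b^2 a) = tr(b) * tr(a^2 b^2 a b) - tr(a^2 b^2 a) = x*y^2*z^2 - 2*x^2*y*z - y^3*z + x^3 + x*y^2 + 2*y*z - 3*x
tr(b^4 a) = tr(b) * tr(a b^3) - tr(a b^2) = y^3*z - x*y^2 - 2*y*z + x
tr(b^3) = tr(b) * tr(b^2) - tr(b) = y^3 - 3*y
tr(b^4) = tr(b) * tr(b^3) - tr(b^2) = y^4 - 4*y^2 + 2
tr(b^2 a^2 b^2) = tr(a) * tr(b^4 a) - tr(b^4) = x*y^3*z - x^2*y^2 - y^4 - 2*x*y*z + x^2 + 4*y^2 - 2
so tr(b a^2 b^2 a^2 b) = tr(a) * tr(b^2 a^2 b^2 a) - tr(b^2 a^2 b^2) = x^2*y^2*z^2 - 2*x^3*y*z - 2*x*y^3*z + x^4 + 2*x^2*y^2 + y^4 + 4*x*y*z - 4*x^2 - 4*y^2 + 2
tr(a b a b a) = tr(a) * tr(b a b a) - tr(b a b) = x*z^2 - y*z - x
tr(a^2 b a b a) = tr(a) * tr(a b a b a) - tr(a b a b) = x^2*z^2 - x*y*z - x^2 - z^2 + 2
reduce: tr(b^2 a^2 b a b a) = tr(b) * tr(a^2 b a b a b) - tr(a^2 b a b a) = x*y*z^3 - x^2*z^2 - y^2*z^2 - x*y*z + x^2 + y^2 + z^2 - 2
reduce: tr(b a b^3 a) = tr(b) * tr(a b a b^2) - tr(a b a b) = y^2*z^2 - x*y*z - y^2 - z^2 + 2
reduce: tr(b^2 a^2 b a b) = tr(a) * tr(b a b^3 a) - tr(b a b^3) = x*y^2*z^2 - x^2*y*z - y^3*z - x*z^2 + 2*y*z + x
tr(b a^2 b^2 a^2 b a) = tr(a) * tr(b^2 a^2 b a b a) - tr(b^2 a^2 b a b) = x^2*y*z^3 - x^3*z^2 - 2*x*y^2*z^2 + y^3*z + x^3 + x*y^2 + 2*x*z^2 - 2*y*z - 3*x
tr(a b a^-1 b a^2 b^2 a) = tr(b a^2 b^2 a^2 b) * tr(a) - tr(b a^2 b^2 a^2 b a) = x^3*y^2*z^2 - 2*x^4*y*z - 2*x^2*y^3*z - x^2*y*z^3 + x^5 + 2*x^3*y^2 + x^3*z^2 + x*y^4 + 2*x*y^2*z^2 + 4*x^2*y*z - y^3*z - 5*x^3 - 5*x*y^2 - 2*x*z^2 + 2*y*z + 5*x
tr(a b a b^2 a^2) = tr(a) * tr(b a b^2 a^2) - tr(b a b^2 a) = x^2*y*z^2 - x^3*z - x*y^2*z - y*z^2 + 2*x*z + y
tr(b a^2 b^2 a b a b) = tr(b) * tr(a b a b^2 a^2 b) - tr(a b a b^2 a^2) = x*y^2*z^3 - 2*x^2*y*z^2 - y^3*z^2 + x^3*z + x^2*y + y^3 + 2*y*z^2 - 2*x*z - 3*y
reduce: tr(a b a b a b a b) = tr(a b a b) * tr(a b a b) - tr(1) = z^4 - 4*z^2 + 2
so tr(b^2 a b a b a b a) = tr(b) * tr(a b a b a b a b) - tr(a b a b a b a) = y*z^4 - x*z^3 - 3*y*z^2 + 2*x*z + y
reduce: tr(b a b a b a b) = tr(b) * tr(a b a b a b) - tr(a b a b a) = y*z^3 - x*z^2 - 2*y*z + x
so tr(b^2 a b a b a b) = tr(b) * tr(b a b a b a b) - tr(b a b a b a) = y^2*z^3 - x*y*z^2 - 2*y^2*z - z^3 + x*y + 3*z
tr(b a^2 b^2 a b a b a) = tr(a) * tr(b^2 a b a b a b a) - tr(b^2 a b a b a b) = x*y*z^4 - x^2*z^3 - y^2*z^3 - 2*x*y*z^2 + 2*x^2*z + 2*y^2*z + z^3 - 3*z
tr(a b a^-1 b a^2 b^2 a b) = tr(b a^2 b^2 a b a b) * tr(a) - tr(b a^2 b^2 a b a b a) = x^2*y^2*z^3 - 2*x^3*y*z^2 - x*y^3*z^2 - x*y*z^4 + x^4*z + x^2*z^3 + y^2*z^3 + x^3*y + x*y^3 + 4*x*y*z^2 - 4*x^2*z - 2*y^2*z - z^3 - 3*x*y + 3*z
reduce: tr(a^-1 b a^2 b^2 a b^-1 a b) = tr(a b a^-1 b a^2 b^2 a) * tr(b) - tr(a b a^-1 b a^2 b^2 a b) = x^3*y^3*z^2 - 2*x^4*y^2*z - 2*x^2*y^4*z - 2*x^2*y^2*z^3 + x^5*y + 2*x^3*y^3 + 3*x^3*y*z^2 + x*y^5 + 3*x*y^3*z^2 + x*y*z^4 - x^4*z + 4*x^2*y^2*z - x^2*z^3 - y^4*z - y^2*z^3 - 6*x^3*y - 6*x*y^3 - 6*x*y*z^2 + 4*x^2*z + 4*y^2*z + z^3 + 8*x*y - 3*z
tr(b a^2 b^2 a b^-1 a b) = tr(a b^2 a^2 b^2 a) * tr(b) - tr(a b^2 a^2 b^2 a b) = x^2*y^3*z^2 - 2*x^3*y^2*z - 2*x*y^4*z - x*y^2*z^3 + x^4*y + 2*x^2*y^3 + 2*x^2*y*z^2 + y^5 + y^3*z^2 - x^3*z + 4*x*y^2*z - 5*x^2*y - 5*y^3 - 2*y*z^2 + 2*x*z + 5*y
tr(b^-1 a b a^-2 b a^2 b^2 a) = tr(a^-1 b a^2 b^2 a b^-1 a b) * tr(a) - tr(a^-1 b a^2 b^2 a b^-1 a b a) = x^4*y^3*z^2 - 2*x^5*y^2*z - 2*x^3*y^4*z - 2*x^3*y^2*z^3 + x^6*y + 2*x^4*y^3 + 3*x^4*y*z^2 + x^2*y^5 + 2*x^2*y^3*z^2 + x^2*y*z^4 - x^5*z + 6*x^3*y^2*z - x^3*z^3 + x*y^4*z - 7*x^4*y - 8*x^2*y^3 - 8*x^2*y*z^2 - y^5 - y^3*z^2 + 5*x^3*z + x*z^3 + 13*x^2*y + 5*y^3 + 2*y*z^2 - 5*x*z - 5*y
tr(a^-1 b^-1 a b a^-2 b a^2 b^2) = tr(b^-1 a b a^-2 b a^2 b^2) * tr(a) - tr(b^-1 a b a^-2 b a^2 b^2 a) = -x^4*y^3*z^2 + 2*x^5*y^2*z + 2*x^3*y^4*z + 2*x^3*y^2*z^3 - x^6*y - 2*x^4*y^3 - 2*x^4*y*z^2 - x^2*y^5 - 2*x^2*y^3*z^2 - x^2*y*z^4 - 7*x^3*y^2*z - x*y^4*z + 7*x^4*y + 8*x^2*y^3 + 8*x^2*y*z^2 + y^5 + y^3*z^2 - x^3*z + x*y^2*z - x*z^3 - 14*x^2*y - 5*y^3 - 2*y*z^2 + 4*x*z + 5*y

-x^4*y^3*z^2 + 2*x^5*y^2*z + 2*x^3*y^4*z + 2*x^3*y^2*z^3 - x^6*y - 2*x^4*y^3 - 2*x^4*y*z^2 - x^2*y^5 - 2*x^2*y^3*z^2 - x^2*y*z^4 - 7*x^3*y^2*z - x*y^4*z + 7*x^4*y + 8*x^2*y^3 + 8*x^2*y*z^2 + y^5 + y^3*z^2 - x^3*z + x*y^2*z - x*z^3 - 14*x^2*y - 5*y^3 - 2*y*z^2 + 4*x*z + 5*y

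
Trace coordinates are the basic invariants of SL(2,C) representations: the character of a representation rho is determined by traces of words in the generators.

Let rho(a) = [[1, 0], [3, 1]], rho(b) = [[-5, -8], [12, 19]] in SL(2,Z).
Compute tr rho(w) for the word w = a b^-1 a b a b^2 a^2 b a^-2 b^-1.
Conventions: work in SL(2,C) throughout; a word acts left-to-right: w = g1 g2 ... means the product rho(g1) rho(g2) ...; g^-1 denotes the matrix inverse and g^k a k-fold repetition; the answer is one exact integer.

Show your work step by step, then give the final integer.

209442002

rho(a) = [[1, 0], [3, 1]]
... * rho(b^-1) = [[19, 8], [-12, -5]]  ->  [[19, 8], [45, 19]]
... * rho(a) = [[1, 0], [3, 1]]  ->  [[43, 8], [102, 19]]
... * rho(b) = [[-5, -8], [12, 19]]  ->  [[-119, -192], [-282, -455]]
... * rho(a) = [[1, 0], [3, 1]]  ->  [[-695, -192], [-1647, -455]]
... * rho(b) = [[-5, -8], [12, 19]]  ->  [[1171, 1912], [2775, 4531]]
... * rho(b) = [[-5, -8], [12, 19]]  ->  [[17089, 26960], [40497, 63889]]
... * rho(a) = [[1, 0], [3, 1]]  ->  [[97969, 26960], [232164, 63889]]
... * rho(a) = [[1, 0], [3, 1]]  ->  [[178849, 26960], [423831, 63889]]
... * rho(b) = [[-5, -8], [12, 19]]  ->  [[-570725, -918552], [-1352487, -2176757]]
... * rho(a^-1) = [[1, 0], [-3, 1]]  ->  [[2184931, -918552], [5177784, -2176757]]
... * rho(a^-1) = [[1, 0], [-3, 1]]  ->  [[4940587, -918552], [11708055, -2176757]]
... * rho(b^-1) = [[19, 8], [-12, -5]]  ->  [[104893777, 44117456], [248574129, 104548225]]
tr = 104893777 + 104548225 = 209442002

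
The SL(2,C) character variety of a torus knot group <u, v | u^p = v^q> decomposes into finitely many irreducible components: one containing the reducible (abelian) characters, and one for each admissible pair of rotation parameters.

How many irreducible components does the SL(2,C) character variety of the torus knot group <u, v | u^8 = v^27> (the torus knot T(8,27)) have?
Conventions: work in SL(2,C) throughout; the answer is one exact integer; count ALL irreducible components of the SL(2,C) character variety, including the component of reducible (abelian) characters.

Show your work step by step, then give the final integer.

92

In the torus knot group T(8,27), u^8 = v^27 is central, so an irreducible representation sends it to +I or -I (Schur).
On an irreducible component, tr(u) is locked at 2*cos(pi*alpha/8) for some alpha in 1..7, and tr(v) at 2*cos(pi*beta/27) for some beta in 1..26.
u^8 = (-1)^alpha I and v^27 = (-1)^beta I must agree, so alpha and beta have equal parity.
Enumerate parity-matched pairs: 4*13 odd-odd plus 3*13 even-even gives 91.
components with irreducible characters: 91; plus the single component of reducible (abelian) characters: total 92.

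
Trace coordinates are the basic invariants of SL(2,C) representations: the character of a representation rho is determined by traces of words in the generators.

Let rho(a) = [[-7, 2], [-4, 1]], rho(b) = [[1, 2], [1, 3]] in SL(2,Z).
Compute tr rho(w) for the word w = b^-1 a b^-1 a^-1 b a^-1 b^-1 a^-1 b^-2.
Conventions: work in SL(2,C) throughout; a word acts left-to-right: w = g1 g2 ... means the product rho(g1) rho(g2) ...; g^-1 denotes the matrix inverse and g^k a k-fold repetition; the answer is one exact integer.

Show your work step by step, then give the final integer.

194354

rho(b^-1) = [[3, -2], [-1, 1]]
... * rho(a) = [[-7, 2], [-4, 1]]  ->  [[-13, 4], [3, -1]]
... * rho(b^-1) = [[3, -2], [-1, 1]]  ->  [[-43, 30], [10, -7]]
... * rho(a^-1) = [[1, -2], [4, -7]]  ->  [[77, -124], [-18, 29]]
... * rho(b) = [[1, 2], [1, 3]]  ->  [[-47, -218], [11, 51]]
... * rho(a^-1) = [[1, -2], [4, -7]]  ->  [[-919, 1620], [215, -379]]
... * rho(b^-1) = [[3, -2], [-1, 1]]  ->  [[-4377, 3458], [1024, -809]]
... * rho(a^-1) = [[1, -2], [4, -7]]  ->  [[9455, -15452], [-2212, 3615]]
... * rho(b^-1) = [[3, -2], [-1, 1]]  ->  [[43817, -34362], [-10251, 8039]]
... * rho(b^-1) = [[3, -2], [-1, 1]]  ->  [[165813, -121996], [-38792, 28541]]
tr = 165813 + 28541 = 194354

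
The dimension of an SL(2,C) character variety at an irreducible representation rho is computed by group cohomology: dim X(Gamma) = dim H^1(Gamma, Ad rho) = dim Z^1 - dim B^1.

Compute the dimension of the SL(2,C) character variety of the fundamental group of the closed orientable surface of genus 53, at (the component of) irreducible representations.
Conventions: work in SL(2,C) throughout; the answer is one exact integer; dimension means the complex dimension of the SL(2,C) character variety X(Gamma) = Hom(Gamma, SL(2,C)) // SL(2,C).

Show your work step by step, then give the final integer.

Gamma = pi_1(Sigma_53) = < a_1, b_1, ..., a_53, b_53 | prod [a_i, b_i] > has 2g = 106 generators and 1 relator.
A cocycle assigns one sl_2 vector per generator subject to the relator condition d_2(z) = 0: dim of the unconstrained space is 3*2g = 318.
At an irreducible rho, H^2 = coker(d_2) vanishes (Poincare duality: H^2 is dual to H^0 = invariants = 0), so d_2 is surjective onto sl_2 and dim Z^1 = 318 - 3 = 315.
As always at irreducible rho, dim B^1 = 3.
dim H^1 = 315 - 3 = 312 = dim X.

312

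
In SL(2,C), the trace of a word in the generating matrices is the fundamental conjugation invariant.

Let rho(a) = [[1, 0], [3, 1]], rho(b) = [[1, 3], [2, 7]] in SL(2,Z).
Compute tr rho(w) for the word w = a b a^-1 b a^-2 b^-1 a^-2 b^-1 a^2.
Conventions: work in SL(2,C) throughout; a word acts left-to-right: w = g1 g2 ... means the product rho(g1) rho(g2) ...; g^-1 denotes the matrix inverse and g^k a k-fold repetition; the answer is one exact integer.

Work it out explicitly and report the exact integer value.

rho(a) = [[1, 0], [3, 1]]
... * rho(b) = [[1, 3], [2, 7]]  ->  [[1, 3], [5, 16]]
... * rho(a^-1) = [[1, 0], [-3, 1]]  ->  [[-8, 3], [-43, 16]]
... * rho(b) = [[1, 3], [2, 7]]  ->  [[-2, -3], [-11, -17]]
... * rho(a^-1) = [[1, 0], [-3, 1]]  ->  [[7, -3], [40, -17]]
... * rho(a^-1) = [[1, 0], [-3, 1]]  ->  [[16, -3], [91, -17]]
... * rho(b^-1) = [[7, -3], [-2, 1]]  ->  [[118, -51], [671, -290]]
... * rho(a^-1) = [[1, 0], [-3, 1]]  ->  [[271, -51], [1541, -290]]
... * rho(a^-1) = [[1, 0], [-3, 1]]  ->  [[424, -51], [2411, -290]]
... * rho(b^-1) = [[7, -3], [-2, 1]]  ->  [[3070, -1323], [17457, -7523]]
... * rho(a) = [[1, 0], [3, 1]]  ->  [[-899, -1323], [-5112, -7523]]
... * rho(a) = [[1, 0], [3, 1]]  ->  [[-4868, -1323], [-27681, -7523]]
tr = -4868 + -7523 = -12391

-12391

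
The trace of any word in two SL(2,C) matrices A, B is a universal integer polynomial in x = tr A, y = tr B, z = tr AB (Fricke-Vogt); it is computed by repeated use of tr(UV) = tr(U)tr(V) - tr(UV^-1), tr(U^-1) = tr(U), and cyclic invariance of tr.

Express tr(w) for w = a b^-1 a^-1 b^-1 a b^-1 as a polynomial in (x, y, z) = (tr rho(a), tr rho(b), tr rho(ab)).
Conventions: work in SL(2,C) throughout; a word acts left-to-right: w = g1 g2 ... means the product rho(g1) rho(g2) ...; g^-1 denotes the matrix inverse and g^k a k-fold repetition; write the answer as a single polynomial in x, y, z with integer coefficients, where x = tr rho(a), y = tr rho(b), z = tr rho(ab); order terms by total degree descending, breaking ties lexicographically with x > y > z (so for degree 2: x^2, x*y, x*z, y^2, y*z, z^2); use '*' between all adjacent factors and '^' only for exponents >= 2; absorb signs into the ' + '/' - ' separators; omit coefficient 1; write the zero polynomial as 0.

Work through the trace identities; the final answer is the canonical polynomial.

x^2*y^2*z - x^3*y - 2*x*y*z^2 + x^2*z + z^3 + 2*x*y - 3*z

trace(a^2) = trace(a) * trace(a) - trace(1)   [square of a] = x^2 - 2
trace(a^2 b) = trace(a) * trace(b a) - trace(b)   [square of a] = x*z - y
trace(a b^-1 a) = trace(a^2) * trace(b) - trace(a^2 b)   [inverse elimination on b] = x^2*y - x*z - y
so trace(a b a b) = trace(a b) * trace(a b) - trace(1)   [split at a repeated a] = z^2 - 2
so trace(a b^-1 a b) = trace(a b a) * trace(b) - trace(a b a b)   [inverse elimination on b] = x*y*z - y^2 - z^2 + 2
so trace(b^-1 a b^-1 a) = trace(a b^-1 a) * trace(b) - trace(a b^-1 a b)   [inverse elimination on b] = x^2*y^2 - 2*x*y*z + z^2 - 2
trace(b^-1 a b^-1 a b^-1) = trace(b^-1 a b^-1 a) * trace(b) - trace(b^-1 a b^-1 a b)   [inverse elimination on b] = x^2*y^3 - 2*x*y^2*z - x^2*y + y*z^2 + x*z - y
trace(a^3) = trace(a) * trace(a^2) - trace(a)   [square of a] = x^3 - 3*x
trace(a^3 b) = trace(a) * trace(b a^2) - trace(b a)   [square of a] = x^2*z - x*y - z
trace(a b^-1 a^2) = trace(a^3) * trace(b) - trace(a^3 b)   [inverse elimination on b] = x^3*y - x^2*z - 2*x*y + z
reduce: trace(b a b) = trace(b) * trace(a b) - trace(a)   [square of b] = y*z - x
so trace(a^2 b a b) = trace(a) * trace(b a b a) - trace(b a b)   [square of a] = x*z^2 - y*z - x
so trace(a b^-1 a^2 b) = trace(a^2 b a) * trace(b) - trace(a^2 b a b)   [inverse elimination on b] = x^2*y*z - x*y^2 - x*z^2 + x
trace(a b^-1 a b^-1 a) = trace(a b^-1 a^2) * trace(b) - trace(a b^-1 a^2 b)   [inverse elimination on b] = x^3*y^2 - 2*x^2*y*z - x*y^2 + x*z^2 + y*z - x
trace(a b a b a b) = trace(a b) * trace(a b a b) - trace(a^-1 b^-1)   [split at a repeated a] = z^3 - 3*z
trace(a b a b^-1 a b) = trace(a b a b a) * trace(b) - trace(a b a b a b)   [inverse elimination on b] = x*y*z^2 - y^2*z - z^3 - x*y + 3*z
so trace(a b^-1 a b^-1 a b) = trace(a b a b^-1 a) * trace(b) - trace(a b a b^-1 a b)   [inverse elimination on b] = x^2*y^2*z - x*y^3 - 2*x*y*z^2 + y^2*z + z^3 + 2*x*y - 3*z
trace(b^-1 a b^-1 a b^-1 a) = trace(a b^-1 a b^-1 a) * trace(b) - trace(a b^-1 a b^-1 a b)   [inverse elimination on b] = x^3*y^3 - 3*x^2*y^2*z + 3*x*y*z^2 - z^3 - 3*x*y + 3*z
so trace(a b^-1 a^-1 b^-1 a b^-1) = trace(b^-1 a b^-1 a b^-1) * trace(a) - trace(b^-1 a b^-1 a b^-1 a)   [inverse elimination on a] = x^2*y^2*z - x^3*y - 2*x*y*z^2 + x^2*z + z^3 + 2*x*y - 3*z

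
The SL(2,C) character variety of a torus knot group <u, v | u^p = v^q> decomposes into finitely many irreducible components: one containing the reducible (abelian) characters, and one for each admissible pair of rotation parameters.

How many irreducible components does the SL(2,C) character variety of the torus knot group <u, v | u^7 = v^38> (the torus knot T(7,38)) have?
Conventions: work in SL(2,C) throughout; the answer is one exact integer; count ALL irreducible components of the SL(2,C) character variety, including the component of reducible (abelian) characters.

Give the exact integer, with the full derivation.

Gamma = < u, v | u^7 = v^38 > (torus knot T(7,38)); the central element u^7 = v^38 acts as +I or -I in any irreducible SL(2,C) representation.
On an irreducible component, tr(u) is locked at 2*cos(pi*alpha/7) for some alpha in 1..6, and tr(v) at 2*cos(pi*beta/38) for some beta in 1..37.
Consistency of u^7 = (-1)^alpha I with v^38 = (-1)^beta I forces alpha = beta (mod 2).
count pairs: odd alpha (3 choices) x odd beta (19), plus even alpha (3) x even beta (18): 3*19 + 3*18 = 111.
components with irreducible characters: 111; plus the single component of reducible (abelian) characters: total 112.

112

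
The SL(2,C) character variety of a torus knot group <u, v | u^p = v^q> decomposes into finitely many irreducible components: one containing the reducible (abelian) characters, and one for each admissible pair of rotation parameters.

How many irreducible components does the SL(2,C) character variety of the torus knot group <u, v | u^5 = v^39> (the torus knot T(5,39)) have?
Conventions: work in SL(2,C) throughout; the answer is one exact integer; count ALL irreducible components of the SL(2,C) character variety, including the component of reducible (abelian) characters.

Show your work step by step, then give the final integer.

For T(5,39): irreducibility forces the central element u^5 = v^39 to one of +I, -I.
On an irreducible component, tr(u) is locked at 2*cos(pi*alpha/5) for some alpha in 1..4, and tr(v) at 2*cos(pi*beta/39) for some beta in 1..38.
u^5 = (-1)^alpha I and v^39 = (-1)^beta I must agree, so alpha and beta have equal parity.
Enumerate parity-matched pairs: 2*19 odd-odd plus 2*19 even-even gives 76.
That is 76 components of irreducible characters, and with the reducible (abelian) component the total is 77.

77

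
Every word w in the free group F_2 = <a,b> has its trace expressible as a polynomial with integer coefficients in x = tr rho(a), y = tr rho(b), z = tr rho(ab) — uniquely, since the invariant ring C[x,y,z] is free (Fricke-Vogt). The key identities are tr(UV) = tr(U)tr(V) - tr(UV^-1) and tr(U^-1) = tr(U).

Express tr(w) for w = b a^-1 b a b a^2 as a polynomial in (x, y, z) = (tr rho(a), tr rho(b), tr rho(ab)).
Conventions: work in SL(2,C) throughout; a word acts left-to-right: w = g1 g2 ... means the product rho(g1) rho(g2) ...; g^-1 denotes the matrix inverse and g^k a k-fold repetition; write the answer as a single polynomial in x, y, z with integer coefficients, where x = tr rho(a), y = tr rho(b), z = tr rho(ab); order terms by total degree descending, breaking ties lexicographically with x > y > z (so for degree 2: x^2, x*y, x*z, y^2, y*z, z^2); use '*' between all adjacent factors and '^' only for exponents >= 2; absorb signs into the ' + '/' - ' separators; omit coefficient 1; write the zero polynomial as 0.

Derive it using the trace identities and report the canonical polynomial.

x^2*y*z^2 - x^3*z - x*y^2*z - x*z^3 + y*z^2 + 3*x*z - y

tr(b a b a) = tr(a b) * tr(a b) - tr(1) = z^2 - 2
next, tr(b a b) = tr(b) * tr(a b) - tr(a) = y*z - x
next, tr(a b a^2 b) = tr(a) * tr(b a b a) - tr(b a b) = x*z^2 - y*z - x
tr(a b a) = tr(a) * tr(b a) - tr(b) = x*z - y
and tr(a b a^2) = tr(a) * tr(a b a) - tr(a b) = x^2*z - x*y - z
tr(b a b a^2 b) = tr(b) * tr(a b a^2 b) - tr(a b a^2) = x*y*z^2 - x^2*z - y^2*z + z
tr(b a b a b a) = tr(a b a b) * tr(a b) - tr(b a) = z^3 - 3*z
tr(b a b a b) = tr(b) * tr(a b a b) - tr(a b a) = y*z^2 - x*z - y
and tr(b a b a^2 b a) = tr(a) * tr(b a b a b a) - tr(b a b a b) = x*z^3 - y*z^2 - 2*x*z + y
tr(b a^-1 b a b a^2) = tr(b a b a^2 b) * tr(a) - tr(b a b a^2 b a) = x^2*y*z^2 - x^3*z - x*y^2*z - x*z^3 + y*z^2 + 3*x*z - y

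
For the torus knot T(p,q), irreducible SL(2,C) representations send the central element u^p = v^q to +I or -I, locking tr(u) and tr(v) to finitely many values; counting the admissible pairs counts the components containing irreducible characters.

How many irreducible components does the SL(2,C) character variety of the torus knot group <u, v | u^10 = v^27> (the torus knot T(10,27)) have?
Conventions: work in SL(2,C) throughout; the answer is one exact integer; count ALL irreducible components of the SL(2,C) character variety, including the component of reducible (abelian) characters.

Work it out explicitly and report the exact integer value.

118

For T(10,27): irreducibility forces the central element u^10 = v^27 to one of +I, -I.
So on each irreducible component the traces are pinned: tr(u) = 2*cos(pi*alpha/10) with 1 <= alpha <= 9, tr(v) = 2*cos(pi*beta/27) with 1 <= beta <= 26.
The two central values (-1)^alpha I and (-1)^beta I must be the same matrix, so alpha and beta share a parity.
Counting: 5 odd alphas x 13 odd betas + 4 even alphas x 13 even betas = 65 + 52 = 117.
Total: 117 irreducible-character components + 1 reducible (abelian) component = 118.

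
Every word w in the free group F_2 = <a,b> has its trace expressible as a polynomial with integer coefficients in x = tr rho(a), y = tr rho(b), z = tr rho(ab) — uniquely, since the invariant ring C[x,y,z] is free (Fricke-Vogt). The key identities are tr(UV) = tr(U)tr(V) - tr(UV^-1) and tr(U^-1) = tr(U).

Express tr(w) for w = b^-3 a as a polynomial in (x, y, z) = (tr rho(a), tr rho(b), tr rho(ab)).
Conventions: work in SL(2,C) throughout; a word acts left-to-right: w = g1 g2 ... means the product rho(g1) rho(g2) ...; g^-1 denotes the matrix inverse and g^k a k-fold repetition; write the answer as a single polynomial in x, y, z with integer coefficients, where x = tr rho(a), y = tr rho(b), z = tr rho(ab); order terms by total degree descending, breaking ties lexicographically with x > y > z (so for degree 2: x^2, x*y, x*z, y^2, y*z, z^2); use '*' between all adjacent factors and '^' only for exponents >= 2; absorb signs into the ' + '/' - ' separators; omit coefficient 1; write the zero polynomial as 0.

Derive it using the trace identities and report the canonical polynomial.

x*y^3 - y^2*z - 2*x*y + z

tr(a b^-1) = tr(a) tr(b) - tr(a b) = x*y - z
apply: tr(b^-2 a) = tr(a b^-1) tr(b) - tr(a) = x*y^2 - y*z - x
use: tr(b^-3 a) = tr(b^-2 a) tr(b) - tr(b^-2 a b) = x*y^3 - y^2*z - 2*x*y + z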